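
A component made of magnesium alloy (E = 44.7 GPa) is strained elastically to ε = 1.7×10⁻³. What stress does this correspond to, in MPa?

76.0 MPa

σ = E·ε = 44700 MPa × 1.7×10⁻³ = 76.0 MPa.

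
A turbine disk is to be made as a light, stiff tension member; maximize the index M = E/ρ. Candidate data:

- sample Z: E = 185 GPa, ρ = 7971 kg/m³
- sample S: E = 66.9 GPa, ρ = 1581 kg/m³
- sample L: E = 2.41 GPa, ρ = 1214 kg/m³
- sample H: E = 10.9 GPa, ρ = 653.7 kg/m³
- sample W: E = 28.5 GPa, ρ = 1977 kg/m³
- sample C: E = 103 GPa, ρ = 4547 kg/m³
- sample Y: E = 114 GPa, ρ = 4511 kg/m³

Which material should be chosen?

Evaluate M for each candidate:
  sample S: M = 42.3 MN·m/kg
  sample Y: M = 25.3 MN·m/kg
  sample Z: M = 23.2 MN·m/kg
  sample C: M = 22.7 MN·m/kg
  sample H: M = 16.7 MN·m/kg
  sample W: M = 14.4 MN·m/kg
  sample L: M = 1.99 MN·m/kg
The maximum is for sample S.

sample S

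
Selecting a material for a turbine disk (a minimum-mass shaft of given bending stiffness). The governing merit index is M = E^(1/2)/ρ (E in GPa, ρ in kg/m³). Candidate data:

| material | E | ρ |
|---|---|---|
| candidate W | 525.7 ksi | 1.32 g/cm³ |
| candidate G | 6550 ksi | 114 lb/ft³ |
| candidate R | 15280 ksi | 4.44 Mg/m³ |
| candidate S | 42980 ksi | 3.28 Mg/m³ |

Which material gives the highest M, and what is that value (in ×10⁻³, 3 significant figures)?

Normalizing units and computing the index:
  candidate W: E = 3.625 GPa, ρ = 1320 kg/m³
  candidate G: E = 45.16 GPa, ρ = 1826 kg/m³
  candidate R: E = 105.4 GPa, ρ = 4440 kg/m³
  candidate S: E = 296.3 GPa, ρ = 3280 kg/m³
  candidate S: M = 5.25×10⁻³
  candidate G: M = 3.68×10⁻³
  candidate R: M = 2.31×10⁻³
  candidate W: M = 1.44×10⁻³
Candidate S has the largest M.

candidate S, M = 5.25×10⁻³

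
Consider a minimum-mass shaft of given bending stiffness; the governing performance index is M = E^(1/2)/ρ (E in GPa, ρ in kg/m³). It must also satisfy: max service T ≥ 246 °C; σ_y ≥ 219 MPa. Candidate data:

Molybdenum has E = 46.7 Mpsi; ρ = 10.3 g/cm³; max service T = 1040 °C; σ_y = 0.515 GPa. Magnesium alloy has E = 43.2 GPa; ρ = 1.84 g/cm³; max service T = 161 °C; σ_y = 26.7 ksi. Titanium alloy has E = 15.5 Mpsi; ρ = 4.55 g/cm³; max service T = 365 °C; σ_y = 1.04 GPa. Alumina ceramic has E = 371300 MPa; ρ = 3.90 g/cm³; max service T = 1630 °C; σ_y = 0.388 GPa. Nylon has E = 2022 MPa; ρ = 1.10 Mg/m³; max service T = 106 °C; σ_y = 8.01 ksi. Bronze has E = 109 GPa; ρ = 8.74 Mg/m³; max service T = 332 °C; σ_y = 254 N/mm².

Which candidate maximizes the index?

Screen on constraints: max service T ≥ 246 °C; σ_y ≥ 219 MPa. Survivors: molybdenum, titanium alloy, alumina ceramic, bronze.
Putting every candidate on a common basis:
  molybdenum: E = 322.0 GPa, ρ = 10300 kg/m³
  titanium alloy: E = 106.9 GPa, ρ = 4550 kg/m³
  alumina ceramic: E = 371.3 GPa, ρ = 3900 kg/m³
  bronze: E = 109.0 GPa, ρ = 8740 kg/m³
  alumina ceramic: M = 4.94×10⁻³
  titanium alloy: M = 2.27×10⁻³
  molybdenum: M = 1.74×10⁻³
  bronze: M = 1.19×10⁻³
Alumina ceramic has the largest M.

alumina ceramic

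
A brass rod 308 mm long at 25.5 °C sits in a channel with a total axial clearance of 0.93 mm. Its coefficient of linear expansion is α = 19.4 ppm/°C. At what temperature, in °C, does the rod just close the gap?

181 °C

α·L₀·ΔT = 0.93 mm ⇒ ΔT = 0.93 / (19.4×10⁻⁶ × 308.0) = 155.6 K.
T = 25.5 + 155.6 = 181.1 °C.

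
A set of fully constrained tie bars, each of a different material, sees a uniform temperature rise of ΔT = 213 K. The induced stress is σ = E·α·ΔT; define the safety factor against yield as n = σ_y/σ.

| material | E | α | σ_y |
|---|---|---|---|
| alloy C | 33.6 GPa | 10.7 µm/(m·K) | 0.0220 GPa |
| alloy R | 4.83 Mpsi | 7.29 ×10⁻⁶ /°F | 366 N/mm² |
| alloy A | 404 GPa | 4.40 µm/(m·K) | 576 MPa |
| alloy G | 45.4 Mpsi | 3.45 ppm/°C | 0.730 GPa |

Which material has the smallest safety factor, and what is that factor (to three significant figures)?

With everything in SI (GPa, ×10⁻⁶/K, MPa):
  alloy C: E = 33.60, α = 10.7, σ_y = 22.00 → σ = 76.6 MPa, n = 0.287
  alloy R: E = 33.30, α = 13.1, σ_y = 366.0 → σ = 93.1 MPa, n = 3.93
  alloy A: E = 404.0, α = 4.40, σ_y = 576.0 → σ = 379 MPa, n = 1.52
  alloy G: E = 313.0, α = 3.45, σ_y = 730.0 → σ = 230 MPa, n = 3.17
The minimum is alloy C at n = 0.287.

alloy C, n = 0.287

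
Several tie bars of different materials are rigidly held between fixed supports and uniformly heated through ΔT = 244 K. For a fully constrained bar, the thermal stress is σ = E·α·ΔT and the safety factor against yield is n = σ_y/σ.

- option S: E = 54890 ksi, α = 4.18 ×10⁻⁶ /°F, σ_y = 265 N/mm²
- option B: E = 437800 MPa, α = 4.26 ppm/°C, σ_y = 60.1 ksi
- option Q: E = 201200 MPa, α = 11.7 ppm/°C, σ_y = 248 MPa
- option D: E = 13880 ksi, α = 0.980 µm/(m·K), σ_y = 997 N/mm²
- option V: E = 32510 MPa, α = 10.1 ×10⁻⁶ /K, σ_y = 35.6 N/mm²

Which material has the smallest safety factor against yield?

option S

In consistent units (E in GPa, α in ×10⁻⁶/K, σ_y in MPa):
  option S: E = 378.5, α = 7.52, σ_y = 265.0 → σ = 695 MPa, n = 0.381
  option B: E = 437.8, α = 4.26, σ_y = 414.4 → σ = 455 MPa, n = 0.911
  option Q: E = 201.2, α = 11.7, σ_y = 248.0 → σ = 574 MPa, n = 0.432
  option D: E = 95.70, α = 0.980, σ_y = 997.0 → σ = 22.9 MPa, n = 43.6
  option V: E = 32.51, α = 10.1, σ_y = 35.60 → σ = 80.1 MPa, n = 0.444
Option S has the lowest safety factor, n = 0.381.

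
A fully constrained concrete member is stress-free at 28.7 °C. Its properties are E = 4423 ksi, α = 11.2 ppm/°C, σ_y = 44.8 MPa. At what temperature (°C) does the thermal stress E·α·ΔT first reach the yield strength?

160 °C

E = 4423 ksi = 30.50 GPa.
E·α·ΔT = 44.80 MPa ⇒ ΔT = 44.80 / (30.50×10³ × 11.2×10⁻⁶) = 131.2 K.
T = 28.7 + 131.2 = 159.9 °C.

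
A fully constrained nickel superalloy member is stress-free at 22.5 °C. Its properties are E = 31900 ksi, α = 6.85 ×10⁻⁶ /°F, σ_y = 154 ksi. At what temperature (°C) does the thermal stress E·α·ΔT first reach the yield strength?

414 °C

E = 31900 ksi = 219.9 GPa.
α = 6.85×10⁻⁶/°F × 9/5 = 12.3×10⁻⁶/K.
σ_y = 154 ksi = 1062 MPa.
E·α·ΔT = 1062 MPa ⇒ ΔT = 1062 / (219.9×10³ × 12.3×10⁻⁶) = 391.5 K.
T = 22.5 + 391.5 = 414.0 °C.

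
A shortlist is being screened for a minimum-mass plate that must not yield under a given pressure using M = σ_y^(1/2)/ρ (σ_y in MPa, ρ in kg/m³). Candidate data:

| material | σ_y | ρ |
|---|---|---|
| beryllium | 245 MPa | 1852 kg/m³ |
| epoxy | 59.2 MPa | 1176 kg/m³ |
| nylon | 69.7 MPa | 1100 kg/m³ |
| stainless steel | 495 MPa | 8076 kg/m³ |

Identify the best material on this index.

beryllium

Per-candidate index values:
  beryllium: M = 8.45×10⁻³
  nylon: M = 7.59×10⁻³
  epoxy: M = 6.54×10⁻³
  stainless steel: M = 2.75×10⁻³
Beryllium has the largest M.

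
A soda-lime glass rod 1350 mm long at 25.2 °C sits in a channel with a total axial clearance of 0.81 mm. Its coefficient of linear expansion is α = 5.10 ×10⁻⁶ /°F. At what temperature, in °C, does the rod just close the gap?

90.6 °C

α = 5.10×10⁻⁶/°F × 9/5 = 9.18×10⁻⁶/K.
α·L₀·ΔT = 0.81 mm ⇒ ΔT = 0.81 / (9.18×10⁻⁶ × 1350.0) = 65.36 K.
T = 25.2 + 65.36 = 90.56 °C.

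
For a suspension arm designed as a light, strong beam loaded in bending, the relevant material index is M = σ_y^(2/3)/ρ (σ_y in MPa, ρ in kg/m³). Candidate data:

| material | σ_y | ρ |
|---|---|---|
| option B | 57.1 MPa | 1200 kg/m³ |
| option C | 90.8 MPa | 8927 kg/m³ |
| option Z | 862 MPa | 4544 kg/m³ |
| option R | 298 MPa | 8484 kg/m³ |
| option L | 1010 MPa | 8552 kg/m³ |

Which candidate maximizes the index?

option Z

Computing M directly (units already consistent):
  option Z: M = 19.9×10⁻³
  option B: M = 12.4×10⁻³
  option L: M = 11.8×10⁻³
  option R: M = 5.26×10⁻³
  option C: M = 2.26×10⁻³
Highest index: option Z.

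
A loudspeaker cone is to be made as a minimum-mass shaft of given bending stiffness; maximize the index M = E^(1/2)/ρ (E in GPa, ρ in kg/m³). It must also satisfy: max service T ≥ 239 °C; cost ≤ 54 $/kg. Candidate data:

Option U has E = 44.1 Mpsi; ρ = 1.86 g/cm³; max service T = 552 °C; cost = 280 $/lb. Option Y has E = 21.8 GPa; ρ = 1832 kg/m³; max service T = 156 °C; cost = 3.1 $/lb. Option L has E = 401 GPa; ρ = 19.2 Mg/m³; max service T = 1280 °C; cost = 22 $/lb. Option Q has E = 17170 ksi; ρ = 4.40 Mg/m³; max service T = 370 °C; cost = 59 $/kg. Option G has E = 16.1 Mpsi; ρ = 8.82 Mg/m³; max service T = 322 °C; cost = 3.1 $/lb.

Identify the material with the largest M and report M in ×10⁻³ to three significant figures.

option G, M = 1.19×10⁻³

Screen on constraints: max service T ≥ 239 °C; cost ≤ 54 $/kg. Survivors: option L, option G.
Normalizing units and computing the index:
  option L: E = 401.0 GPa, ρ = 19200 kg/m³
  option G: E = 111.0 GPa, ρ = 8820 kg/m³
  option G: M = 1.19×10⁻³
  option L: M = 1.04×10⁻³
Option G ranks first.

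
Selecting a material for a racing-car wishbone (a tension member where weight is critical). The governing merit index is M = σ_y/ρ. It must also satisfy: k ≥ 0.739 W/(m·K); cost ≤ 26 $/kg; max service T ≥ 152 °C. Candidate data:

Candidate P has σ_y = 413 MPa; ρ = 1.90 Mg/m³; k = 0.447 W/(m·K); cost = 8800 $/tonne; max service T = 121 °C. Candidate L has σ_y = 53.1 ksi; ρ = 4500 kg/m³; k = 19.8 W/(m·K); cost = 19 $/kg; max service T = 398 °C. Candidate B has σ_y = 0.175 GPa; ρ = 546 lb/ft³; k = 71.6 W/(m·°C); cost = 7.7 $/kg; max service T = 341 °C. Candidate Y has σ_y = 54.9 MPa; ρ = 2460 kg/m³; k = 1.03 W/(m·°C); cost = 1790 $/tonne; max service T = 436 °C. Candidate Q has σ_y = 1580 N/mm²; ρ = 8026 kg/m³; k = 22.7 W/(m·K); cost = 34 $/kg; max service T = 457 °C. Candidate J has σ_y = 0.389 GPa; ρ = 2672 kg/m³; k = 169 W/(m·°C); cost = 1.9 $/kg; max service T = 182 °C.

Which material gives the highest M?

candidate J

Screen on constraints: k ≥ 0.739 W/(m·K); cost ≤ 26 $/kg; max service T ≥ 152 °C. Survivors: candidate L, candidate B, candidate Y, candidate J.
After converting to SI:
  candidate L: σ_y = 366.1 MPa, ρ = 4500 kg/m³
  candidate B: σ_y = 175.0 MPa, ρ = 8746 kg/m³
  candidate Y: σ_y = 54.90 MPa, ρ = 2460 kg/m³
  candidate J: σ_y = 389.0 MPa, ρ = 2672 kg/m³
  candidate J: M = 146 kN·m/kg
  candidate L: M = 81.4 kN·m/kg
  candidate Y: M = 22.3 kN·m/kg
  candidate B: M = 20.0 kN·m/kg
Candidate J ranks first.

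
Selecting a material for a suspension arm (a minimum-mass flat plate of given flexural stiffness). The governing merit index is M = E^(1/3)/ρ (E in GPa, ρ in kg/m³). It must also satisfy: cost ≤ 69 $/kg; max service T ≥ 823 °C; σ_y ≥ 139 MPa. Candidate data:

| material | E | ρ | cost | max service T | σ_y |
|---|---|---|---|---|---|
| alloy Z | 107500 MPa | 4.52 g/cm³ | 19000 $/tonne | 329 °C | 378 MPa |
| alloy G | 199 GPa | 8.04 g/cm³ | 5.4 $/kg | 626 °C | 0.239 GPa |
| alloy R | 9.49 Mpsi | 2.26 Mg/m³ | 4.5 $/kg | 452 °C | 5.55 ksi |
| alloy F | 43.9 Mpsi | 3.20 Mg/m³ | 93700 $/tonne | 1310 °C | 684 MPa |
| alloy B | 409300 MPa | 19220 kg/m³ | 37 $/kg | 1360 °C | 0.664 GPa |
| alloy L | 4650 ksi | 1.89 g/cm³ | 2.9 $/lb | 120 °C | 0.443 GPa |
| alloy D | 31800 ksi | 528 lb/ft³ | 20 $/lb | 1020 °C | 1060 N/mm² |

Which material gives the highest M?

Screen on constraints: cost ≤ 69 $/kg; max service T ≥ 823 °C; σ_y ≥ 139 MPa. Survivors: alloy B, alloy D.
Convert each candidate to consistent units, then evaluate M:
  alloy B: E = 409.3 GPa, ρ = 19220 kg/m³
  alloy D: E = 219.3 GPa, ρ = 8458 kg/m³
  alloy D: M = 0.713×10⁻³
  alloy B: M = 0.386×10⁻³
Alloy D ranks first.

alloy D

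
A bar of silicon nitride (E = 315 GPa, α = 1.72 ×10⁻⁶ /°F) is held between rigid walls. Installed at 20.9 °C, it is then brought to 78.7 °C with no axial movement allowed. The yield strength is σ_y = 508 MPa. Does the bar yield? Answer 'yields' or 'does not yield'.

does not yield

α = 1.72×10⁻⁶/°F × 9/5 = 3.10×10⁻⁶/K.
ΔT = 57.80 K. Constrained thermal stress σ = E·α·ΔT = 315.0×10³ MPa × 3.10×10⁻⁶ × 57.80 = 56.4 MPa (compressive).
Compare to σ_y = 508 MPa: σ < σ_y, so it does not yield.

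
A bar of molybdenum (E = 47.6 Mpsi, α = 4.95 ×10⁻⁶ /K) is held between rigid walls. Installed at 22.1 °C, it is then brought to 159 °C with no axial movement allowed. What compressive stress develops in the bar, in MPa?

222 MPa

E = 47.6 Mpsi = 328.2 GPa.
ΔT = 136.9 K. Constrained thermal stress σ = E·α·ΔT = 328.2×10³ MPa × 4.95×10⁻⁶ × 136.9 = 222 MPa (compressive).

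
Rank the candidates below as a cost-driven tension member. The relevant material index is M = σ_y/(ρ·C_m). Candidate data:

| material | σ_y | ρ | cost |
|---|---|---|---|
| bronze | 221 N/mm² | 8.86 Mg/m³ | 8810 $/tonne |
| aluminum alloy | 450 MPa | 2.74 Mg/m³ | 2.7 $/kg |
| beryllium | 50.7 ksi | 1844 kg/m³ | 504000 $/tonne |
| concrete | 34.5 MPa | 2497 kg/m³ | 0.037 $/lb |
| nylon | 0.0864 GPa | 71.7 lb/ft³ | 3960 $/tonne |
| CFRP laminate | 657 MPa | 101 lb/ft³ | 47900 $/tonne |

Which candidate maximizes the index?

After converting to SI:
  bronze: σ_y = 221.0 MPa, ρ = 8860 kg/m³, cost = 8.810 $/kg
  aluminum alloy: σ_y = 450.0 MPa, ρ = 2740 kg/m³, cost = 2.700 $/kg
  beryllium: σ_y = 349.6 MPa, ρ = 1844 kg/m³, cost = 504.0 $/kg
  concrete: σ_y = 34.50 MPa, ρ = 2497 kg/m³, cost = 0.08157 $/kg
  nylon: σ_y = 86.40 MPa, ρ = 1149 kg/m³, cost = 3.960 $/kg
  CFRP laminate: σ_y = 657.0 MPa, ρ = 1618 kg/m³, cost = 47.90 $/kg
  concrete: M = 169 kN·m per $
  aluminum alloy: M = 60.8 kN·m per $
  nylon: M = 19.0 kN·m per $
  CFRP laminate: M = 8.48 kN·m per $
  bronze: M = 2.83 kN·m per $
  beryllium: M = 0.376 kN·m per $
Concrete ranks first.

concrete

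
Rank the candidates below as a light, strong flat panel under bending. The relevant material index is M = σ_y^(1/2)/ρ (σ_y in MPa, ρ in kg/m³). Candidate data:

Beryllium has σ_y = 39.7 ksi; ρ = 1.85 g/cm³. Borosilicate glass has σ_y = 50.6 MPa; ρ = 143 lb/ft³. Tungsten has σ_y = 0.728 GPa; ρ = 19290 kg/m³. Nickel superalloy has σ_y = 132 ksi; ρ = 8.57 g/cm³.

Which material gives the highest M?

beryllium

Normalizing units and computing the index:
  beryllium: σ_y = 273.7 MPa, ρ = 1850 kg/m³
  borosilicate glass: σ_y = 50.60 MPa, ρ = 2291 kg/m³
  tungsten: σ_y = 728.0 MPa, ρ = 19290 kg/m³
  nickel superalloy: σ_y = 910.1 MPa, ρ = 8570 kg/m³
  beryllium: M = 8.94×10⁻³
  nickel superalloy: M = 3.52×10⁻³
  borosilicate glass: M = 3.11×10⁻³
  tungsten: M = 1.40×10⁻³
Beryllium has the largest M.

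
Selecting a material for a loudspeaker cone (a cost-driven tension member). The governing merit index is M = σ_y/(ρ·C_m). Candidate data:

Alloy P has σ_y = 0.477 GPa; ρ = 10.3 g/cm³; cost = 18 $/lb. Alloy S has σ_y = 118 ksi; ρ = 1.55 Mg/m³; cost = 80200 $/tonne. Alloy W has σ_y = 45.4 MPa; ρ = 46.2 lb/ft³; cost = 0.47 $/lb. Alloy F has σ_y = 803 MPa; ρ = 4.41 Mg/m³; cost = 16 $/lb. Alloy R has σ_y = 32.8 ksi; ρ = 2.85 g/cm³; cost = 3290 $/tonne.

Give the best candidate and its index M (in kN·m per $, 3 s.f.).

Convert each candidate to consistent units, then evaluate M:
  alloy P: σ_y = 477.0 MPa, ρ = 10300 kg/m³, cost = 39.68 $/kg
  alloy S: σ_y = 813.6 MPa, ρ = 1550 kg/m³, cost = 80.20 $/kg
  alloy W: σ_y = 45.40 MPa, ρ = 740.1 kg/m³, cost = 1.036 $/kg
  alloy F: σ_y = 803.0 MPa, ρ = 4410 kg/m³, cost = 35.27 $/kg
  alloy R: σ_y = 226.1 MPa, ρ = 2850 kg/m³, cost = 3.290 $/kg
  alloy W: M = 59.2 kN·m per $
  alloy R: M = 24.1 kN·m per $
  alloy S: M = 6.54 kN·m per $
  alloy F: M = 5.16 kN·m per $
  alloy P: M = 1.17 kN·m per $
The maximum is for alloy W.

alloy W, M = 59.2 kN·m per $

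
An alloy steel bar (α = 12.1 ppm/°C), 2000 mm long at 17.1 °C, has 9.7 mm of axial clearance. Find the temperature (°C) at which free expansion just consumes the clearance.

α·L₀·ΔT = 9.7 mm ⇒ ΔT = 9.7 / (12.1×10⁻⁶ × 2000.0) = 400.8 K.
T = 17.1 + 400.8 = 417.9 °C.

418 °C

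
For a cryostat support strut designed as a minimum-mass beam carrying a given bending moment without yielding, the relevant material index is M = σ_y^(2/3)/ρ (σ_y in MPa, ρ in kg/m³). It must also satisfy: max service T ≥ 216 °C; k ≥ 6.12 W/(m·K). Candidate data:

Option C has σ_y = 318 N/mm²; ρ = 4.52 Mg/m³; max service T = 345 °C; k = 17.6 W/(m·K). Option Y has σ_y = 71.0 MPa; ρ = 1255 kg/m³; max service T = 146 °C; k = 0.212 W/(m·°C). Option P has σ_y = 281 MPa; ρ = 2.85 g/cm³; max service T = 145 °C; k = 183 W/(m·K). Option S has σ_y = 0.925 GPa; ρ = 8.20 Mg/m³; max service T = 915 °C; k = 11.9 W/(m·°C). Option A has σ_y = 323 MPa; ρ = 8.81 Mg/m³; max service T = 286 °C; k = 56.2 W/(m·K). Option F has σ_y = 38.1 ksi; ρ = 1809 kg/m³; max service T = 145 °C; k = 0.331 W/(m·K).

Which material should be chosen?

option S

Screen on constraints: max service T ≥ 216 °C; k ≥ 6.12 W/(m·K). Survivors: option C, option S, option A.
Normalizing units and computing the index:
  option C: σ_y = 318.0 MPa, ρ = 4520 kg/m³
  option S: σ_y = 925.0 MPa, ρ = 8200 kg/m³
  option A: σ_y = 323.0 MPa, ρ = 8810 kg/m³
  option S: M = 11.6×10⁻³
  option C: M = 10.3×10⁻³
  option A: M = 5.34×10⁻³
Option S ranks first.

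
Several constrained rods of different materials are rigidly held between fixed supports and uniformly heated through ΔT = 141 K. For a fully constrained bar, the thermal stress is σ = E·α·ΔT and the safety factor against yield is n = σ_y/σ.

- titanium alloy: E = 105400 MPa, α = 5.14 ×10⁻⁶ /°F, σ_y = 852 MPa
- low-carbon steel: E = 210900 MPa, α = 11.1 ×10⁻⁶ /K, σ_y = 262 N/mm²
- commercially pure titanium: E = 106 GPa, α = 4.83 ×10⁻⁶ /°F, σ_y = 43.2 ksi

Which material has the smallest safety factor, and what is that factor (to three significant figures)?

low-carbon steel, n = 0.794

Converting E to GPa, α to ×10⁻⁶/K, σ_y to MPa, then σ and n for each:
  titanium alloy: E = 105.4, α = 9.25, σ_y = 852.0 → σ = 137 MPa, n = 6.20
  low-carbon steel: E = 210.9, α = 11.1, σ_y = 262.0 → σ = 330 MPa, n = 0.794
  commercially pure titanium: E = 106.0, α = 8.69, σ_y = 297.9 → σ = 130 MPa, n = 2.29
Smallest n: low-carbon steel with n = 0.794.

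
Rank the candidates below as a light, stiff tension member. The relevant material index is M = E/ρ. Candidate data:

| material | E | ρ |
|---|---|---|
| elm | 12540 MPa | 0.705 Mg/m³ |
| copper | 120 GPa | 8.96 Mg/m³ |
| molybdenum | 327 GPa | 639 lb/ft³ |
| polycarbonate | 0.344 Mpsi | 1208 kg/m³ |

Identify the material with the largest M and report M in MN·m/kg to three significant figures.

Normalizing units and computing the index:
  elm: E = 12.54 GPa, ρ = 705.0 kg/m³
  copper: E = 120.0 GPa, ρ = 8960 kg/m³
  molybdenum: E = 327.0 GPa, ρ = 10240 kg/m³
  polycarbonate: E = 2.372 GPa, ρ = 1208 kg/m³
  molybdenum: M = 31.9 MN·m/kg
  elm: M = 17.8 MN·m/kg
  copper: M = 13.4 MN·m/kg
  polycarbonate: M = 1.96 MN·m/kg
Molybdenum ranks first.

molybdenum, M = 31.9 MN·m/kg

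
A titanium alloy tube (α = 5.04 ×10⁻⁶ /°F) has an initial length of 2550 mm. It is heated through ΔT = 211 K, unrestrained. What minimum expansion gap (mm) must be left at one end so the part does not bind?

4.88 mm

Convert α: 5.04×10⁻⁶/°F × (9/5) = 9.07×10⁻⁶/K.
ΔL = α·L₀·ΔT = 9.07×10⁻⁶ × 2550 mm × 211.0 K = 4.88 mm.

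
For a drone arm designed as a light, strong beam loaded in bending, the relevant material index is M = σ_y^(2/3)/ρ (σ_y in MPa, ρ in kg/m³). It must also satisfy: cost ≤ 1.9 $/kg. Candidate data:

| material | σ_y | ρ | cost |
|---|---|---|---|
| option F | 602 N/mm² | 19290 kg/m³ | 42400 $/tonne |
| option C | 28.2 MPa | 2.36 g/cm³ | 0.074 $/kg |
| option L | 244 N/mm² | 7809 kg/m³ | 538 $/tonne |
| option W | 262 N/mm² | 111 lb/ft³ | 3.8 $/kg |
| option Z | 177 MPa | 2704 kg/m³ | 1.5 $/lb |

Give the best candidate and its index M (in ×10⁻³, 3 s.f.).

Screen on constraints: cost ≤ 1.9 $/kg. Survivors: option C, option L.
Putting every candidate on a common basis:
  option C: σ_y = 28.20 MPa, ρ = 2360 kg/m³
  option L: σ_y = 244.0 MPa, ρ = 7809 kg/m³
  option L: M = 5.00×10⁻³
  option C: M = 3.93×10⁻³
Option L has the largest M.

option L, M = 5.00×10⁻³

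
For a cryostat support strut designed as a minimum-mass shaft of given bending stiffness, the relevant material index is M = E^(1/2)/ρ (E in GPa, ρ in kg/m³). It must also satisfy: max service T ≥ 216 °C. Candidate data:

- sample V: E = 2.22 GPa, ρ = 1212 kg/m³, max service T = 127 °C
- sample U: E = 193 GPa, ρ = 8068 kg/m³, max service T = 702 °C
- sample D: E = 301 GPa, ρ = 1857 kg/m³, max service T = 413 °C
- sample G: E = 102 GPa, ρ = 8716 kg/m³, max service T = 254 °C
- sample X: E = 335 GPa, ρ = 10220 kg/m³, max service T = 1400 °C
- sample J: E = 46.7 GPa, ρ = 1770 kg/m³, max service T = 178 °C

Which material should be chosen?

sample D

Screen on constraints: max service T ≥ 216 °C. Survivors: sample U, sample D, sample G, sample X.
Computing M directly (units already consistent):
  sample D: M = 9.34×10⁻³
  sample X: M = 1.79×10⁻³
  sample U: M = 1.72×10⁻³
  sample G: M = 1.16×10⁻³
Sample D ranks first.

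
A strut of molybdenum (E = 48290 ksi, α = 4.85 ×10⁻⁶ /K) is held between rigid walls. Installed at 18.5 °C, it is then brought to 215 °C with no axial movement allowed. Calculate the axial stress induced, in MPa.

317 MPa

E = 48290 ksi = 332.9 GPa.
ΔT = 196.5 K. Constrained thermal stress σ = E·α·ΔT = 332.9×10³ MPa × 4.85×10⁻⁶ × 196.5 = 317 MPa (compressive).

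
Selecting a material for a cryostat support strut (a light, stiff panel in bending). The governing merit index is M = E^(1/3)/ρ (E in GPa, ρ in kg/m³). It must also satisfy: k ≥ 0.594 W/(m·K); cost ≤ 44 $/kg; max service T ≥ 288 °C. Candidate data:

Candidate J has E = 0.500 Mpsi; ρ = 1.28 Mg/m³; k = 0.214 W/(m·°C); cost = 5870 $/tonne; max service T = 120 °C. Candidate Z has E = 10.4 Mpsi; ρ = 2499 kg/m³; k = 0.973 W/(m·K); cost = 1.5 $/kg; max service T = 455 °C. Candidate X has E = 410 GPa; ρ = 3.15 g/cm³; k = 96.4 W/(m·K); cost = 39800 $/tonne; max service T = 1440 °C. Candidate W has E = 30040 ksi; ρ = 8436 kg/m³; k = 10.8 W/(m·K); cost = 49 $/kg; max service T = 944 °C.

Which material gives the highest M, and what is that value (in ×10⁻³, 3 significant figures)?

candidate X, M = 2.36×10⁻³

Screen on constraints: k ≥ 0.594 W/(m·K); cost ≤ 44 $/kg; max service T ≥ 288 °C. Survivors: candidate Z, candidate X.
After converting to SI:
  candidate Z: E = 71.71 GPa, ρ = 2499 kg/m³
  candidate X: E = 410.0 GPa, ρ = 3150 kg/m³
  candidate X: M = 2.36×10⁻³
  candidate Z: M = 1.66×10⁻³
The maximum is for candidate X.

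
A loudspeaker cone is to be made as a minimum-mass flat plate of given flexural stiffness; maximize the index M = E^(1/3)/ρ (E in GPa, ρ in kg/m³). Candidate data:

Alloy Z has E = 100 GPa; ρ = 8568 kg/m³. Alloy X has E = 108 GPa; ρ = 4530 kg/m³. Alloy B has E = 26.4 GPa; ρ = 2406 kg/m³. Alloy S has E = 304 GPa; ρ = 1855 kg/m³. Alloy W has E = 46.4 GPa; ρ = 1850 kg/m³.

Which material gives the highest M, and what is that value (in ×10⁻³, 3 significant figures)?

alloy S, M = 3.62×10⁻³

Per-candidate index values:
  alloy S: M = 3.62×10⁻³
  alloy W: M = 1.94×10⁻³
  alloy B: M = 1.24×10⁻³
  alloy X: M = 1.05×10⁻³
  alloy Z: M = 0.542×10⁻³
Highest index: alloy S.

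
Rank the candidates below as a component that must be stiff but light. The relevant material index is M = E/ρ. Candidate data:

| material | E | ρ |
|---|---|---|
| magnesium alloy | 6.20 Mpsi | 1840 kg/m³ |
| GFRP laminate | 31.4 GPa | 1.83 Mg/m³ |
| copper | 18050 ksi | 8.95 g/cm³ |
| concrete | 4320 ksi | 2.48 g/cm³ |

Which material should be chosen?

magnesium alloy

Putting every candidate on a common basis:
  magnesium alloy: E = 42.75 GPa, ρ = 1840 kg/m³
  GFRP laminate: E = 31.40 GPa, ρ = 1830 kg/m³
  copper: E = 124.5 GPa, ρ = 8950 kg/m³
  concrete: E = 29.79 GPa, ρ = 2480 kg/m³
  magnesium alloy: M = 23.2 MN·m/kg
  GFRP laminate: M = 17.2 MN·m/kg
  copper: M = 13.9 MN·m/kg
  concrete: M = 12.0 MN·m/kg
The maximum is for magnesium alloy.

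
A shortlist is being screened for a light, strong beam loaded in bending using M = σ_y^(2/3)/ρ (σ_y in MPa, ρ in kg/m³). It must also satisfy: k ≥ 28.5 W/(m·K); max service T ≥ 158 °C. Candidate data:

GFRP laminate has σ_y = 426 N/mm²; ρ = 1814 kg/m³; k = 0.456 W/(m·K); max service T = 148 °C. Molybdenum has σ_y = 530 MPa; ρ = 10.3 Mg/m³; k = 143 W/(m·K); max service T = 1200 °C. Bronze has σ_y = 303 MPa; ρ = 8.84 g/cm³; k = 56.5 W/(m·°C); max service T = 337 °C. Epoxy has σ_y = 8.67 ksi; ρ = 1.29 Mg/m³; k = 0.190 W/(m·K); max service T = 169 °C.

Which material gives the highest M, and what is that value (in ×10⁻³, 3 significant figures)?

Screen on constraints: k ≥ 28.5 W/(m·K); max service T ≥ 158 °C. Survivors: molybdenum, bronze.
In SI units:
  molybdenum: σ_y = 530.0 MPa, ρ = 10300 kg/m³
  bronze: σ_y = 303.0 MPa, ρ = 8840 kg/m³
  molybdenum: M = 6.36×10⁻³
  bronze: M = 5.10×10⁻³
Molybdenum ranks first.

molybdenum, M = 6.36×10⁻³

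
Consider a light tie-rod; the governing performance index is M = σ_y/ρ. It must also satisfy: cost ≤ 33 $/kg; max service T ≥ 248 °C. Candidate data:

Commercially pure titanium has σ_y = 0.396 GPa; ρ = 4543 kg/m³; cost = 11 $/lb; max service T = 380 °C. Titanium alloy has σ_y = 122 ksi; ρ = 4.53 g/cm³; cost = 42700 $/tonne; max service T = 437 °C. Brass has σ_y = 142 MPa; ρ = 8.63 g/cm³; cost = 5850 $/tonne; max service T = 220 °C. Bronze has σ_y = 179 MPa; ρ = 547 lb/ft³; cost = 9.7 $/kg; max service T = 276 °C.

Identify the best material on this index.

commercially pure titanium

Screen on constraints: cost ≤ 33 $/kg; max service T ≥ 248 °C. Survivors: commercially pure titanium, bronze.
Normalizing units and computing the index:
  commercially pure titanium: σ_y = 396.0 MPa, ρ = 4543 kg/m³
  bronze: σ_y = 179.0 MPa, ρ = 8762 kg/m³
  commercially pure titanium: M = 87.2 kN·m/kg
  bronze: M = 20.4 kN·m/kg
Commercially pure titanium has the largest M.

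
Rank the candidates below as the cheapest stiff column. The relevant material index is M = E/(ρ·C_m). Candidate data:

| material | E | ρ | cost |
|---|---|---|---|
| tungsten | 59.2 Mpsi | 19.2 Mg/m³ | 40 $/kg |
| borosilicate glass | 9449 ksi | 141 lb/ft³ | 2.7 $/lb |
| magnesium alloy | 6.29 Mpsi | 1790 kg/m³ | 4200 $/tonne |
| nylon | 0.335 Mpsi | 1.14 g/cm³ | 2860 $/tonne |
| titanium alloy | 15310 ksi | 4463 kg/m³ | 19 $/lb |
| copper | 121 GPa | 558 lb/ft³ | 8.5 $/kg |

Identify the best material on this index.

magnesium alloy

Putting every candidate on a common basis:
  tungsten: E = 408.2 GPa, ρ = 19200 kg/m³, cost = 40.00 $/kg
  borosilicate glass: E = 65.15 GPa, ρ = 2259 kg/m³, cost = 5.952 $/kg
  magnesium alloy: E = 43.37 GPa, ρ = 1790 kg/m³, cost = 4.200 $/kg
  nylon: E = 2.310 GPa, ρ = 1140 kg/m³, cost = 2.860 $/kg
  titanium alloy: E = 105.6 GPa, ρ = 4463 kg/m³, cost = 41.89 $/kg
  copper: E = 121.0 GPa, ρ = 8938 kg/m³, cost = 8.500 $/kg
  magnesium alloy: M = 5.77 MN·m per $
  borosilicate glass: M = 4.85 MN·m per $
  copper: M = 1.59 MN·m per $
  nylon: M = 0.708 MN·m per $
  titanium alloy: M = 0.565 MN·m per $
  tungsten: M = 0.531 MN·m per $
The maximum is for magnesium alloy.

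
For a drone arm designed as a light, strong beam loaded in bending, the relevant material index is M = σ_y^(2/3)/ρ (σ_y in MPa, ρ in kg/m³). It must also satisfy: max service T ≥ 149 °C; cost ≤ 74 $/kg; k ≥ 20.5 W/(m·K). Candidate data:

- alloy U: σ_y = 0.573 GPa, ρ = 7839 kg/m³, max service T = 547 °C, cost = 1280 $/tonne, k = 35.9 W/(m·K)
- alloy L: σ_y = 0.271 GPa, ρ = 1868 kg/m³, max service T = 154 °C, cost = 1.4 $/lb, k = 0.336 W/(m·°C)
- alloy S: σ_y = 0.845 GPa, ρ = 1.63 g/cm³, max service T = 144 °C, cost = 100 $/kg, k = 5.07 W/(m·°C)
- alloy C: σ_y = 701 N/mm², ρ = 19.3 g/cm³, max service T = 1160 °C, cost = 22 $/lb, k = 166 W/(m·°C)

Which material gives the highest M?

Screen on constraints: max service T ≥ 149 °C; cost ≤ 74 $/kg; k ≥ 20.5 W/(m·K). Survivors: alloy U, alloy C.
After converting to SI:
  alloy U: σ_y = 573.0 MPa, ρ = 7839 kg/m³
  alloy C: σ_y = 701.0 MPa, ρ = 19300 kg/m³
  alloy U: M = 8.80×10⁻³
  alloy C: M = 4.09×10⁻³
The maximum is for alloy U.

alloy U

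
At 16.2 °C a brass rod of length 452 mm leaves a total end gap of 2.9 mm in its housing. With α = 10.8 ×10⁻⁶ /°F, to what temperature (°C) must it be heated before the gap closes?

346 °C

α = 10.8×10⁻⁶/°F × 9/5 = 19.4×10⁻⁶/K.
α·L₀·ΔT = 2.9 mm ⇒ ΔT = 2.9 / (19.4×10⁻⁶ × 452.0) = 330.0 K.
T = 16.2 + 330.0 = 346.2 °C.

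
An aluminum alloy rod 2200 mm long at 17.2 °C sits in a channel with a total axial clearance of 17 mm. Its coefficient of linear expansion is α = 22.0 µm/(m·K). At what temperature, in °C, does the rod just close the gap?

368 °C

α·L₀·ΔT = 17.0 mm ⇒ ΔT = 17.0 / (22.0×10⁻⁶ × 2200.0) = 351.2 K.
T = 17.2 + 351.2 = 368.4 °C.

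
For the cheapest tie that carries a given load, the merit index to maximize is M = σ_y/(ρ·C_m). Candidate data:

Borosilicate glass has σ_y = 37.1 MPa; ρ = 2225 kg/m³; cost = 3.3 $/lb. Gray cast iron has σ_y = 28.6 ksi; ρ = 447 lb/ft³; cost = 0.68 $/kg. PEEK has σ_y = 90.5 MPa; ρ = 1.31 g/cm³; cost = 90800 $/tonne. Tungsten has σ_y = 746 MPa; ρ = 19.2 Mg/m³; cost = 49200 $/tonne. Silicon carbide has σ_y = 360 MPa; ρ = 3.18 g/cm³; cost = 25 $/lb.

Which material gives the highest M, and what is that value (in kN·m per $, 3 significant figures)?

Normalizing units and computing the index:
  borosilicate glass: σ_y = 37.10 MPa, ρ = 2225 kg/m³, cost = 7.275 $/kg
  gray cast iron: σ_y = 197.2 MPa, ρ = 7160 kg/m³, cost = 0.6800 $/kg
  PEEK: σ_y = 90.50 MPa, ρ = 1310 kg/m³, cost = 90.80 $/kg
  tungsten: σ_y = 746.0 MPa, ρ = 19200 kg/m³, cost = 49.20 $/kg
  silicon carbide: σ_y = 360.0 MPa, ρ = 3180 kg/m³, cost = 55.11 $/kg
  gray cast iron: M = 40.5 kN·m per $
  borosilicate glass: M = 2.29 kN·m per $
  silicon carbide: M = 2.05 kN·m per $
  tungsten: M = 0.790 kN·m per $
  PEEK: M = 0.761 kN·m per $
Gray cast iron ranks first.

gray cast iron, M = 40.5 kN·m per $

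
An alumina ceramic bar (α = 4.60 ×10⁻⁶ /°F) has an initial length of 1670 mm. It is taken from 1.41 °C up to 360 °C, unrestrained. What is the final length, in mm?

Convert α: 4.60×10⁻⁶/°F × (9/5) = 8.28×10⁻⁶/K.
ΔT = 360 − 1.41 = 358.6 K.
ΔL = α·L₀·ΔT = 8.28×10⁻⁶ × 1670 mm × 358.6 K = 4.96 mm.
L = L₀ + ΔL = 1670 + 4.96 = 1675.0 mm.

1675.0 mm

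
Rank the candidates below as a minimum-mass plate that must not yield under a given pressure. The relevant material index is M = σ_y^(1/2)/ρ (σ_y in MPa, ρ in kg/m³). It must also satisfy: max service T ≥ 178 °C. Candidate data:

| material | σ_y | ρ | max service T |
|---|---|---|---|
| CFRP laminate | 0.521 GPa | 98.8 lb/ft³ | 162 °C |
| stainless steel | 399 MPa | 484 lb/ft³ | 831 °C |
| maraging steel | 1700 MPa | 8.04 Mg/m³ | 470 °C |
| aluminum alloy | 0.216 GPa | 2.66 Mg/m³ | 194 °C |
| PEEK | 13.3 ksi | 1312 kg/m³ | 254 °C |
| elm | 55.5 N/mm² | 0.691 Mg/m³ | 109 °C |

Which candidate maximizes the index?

PEEK

Screen on constraints: max service T ≥ 178 °C. Survivors: stainless steel, maraging steel, aluminum alloy, PEEK.
After converting to SI:
  stainless steel: σ_y = 399.0 MPa, ρ = 7753 kg/m³
  maraging steel: σ_y = 1700 MPa, ρ = 8040 kg/m³
  aluminum alloy: σ_y = 216.0 MPa, ρ = 2660 kg/m³
  PEEK: σ_y = 91.70 MPa, ρ = 1312 kg/m³
  PEEK: M = 7.30×10⁻³
  aluminum alloy: M = 5.53×10⁻³
  maraging steel: M = 5.13×10⁻³
  stainless steel: M = 2.58×10⁻³
PEEK ranks first.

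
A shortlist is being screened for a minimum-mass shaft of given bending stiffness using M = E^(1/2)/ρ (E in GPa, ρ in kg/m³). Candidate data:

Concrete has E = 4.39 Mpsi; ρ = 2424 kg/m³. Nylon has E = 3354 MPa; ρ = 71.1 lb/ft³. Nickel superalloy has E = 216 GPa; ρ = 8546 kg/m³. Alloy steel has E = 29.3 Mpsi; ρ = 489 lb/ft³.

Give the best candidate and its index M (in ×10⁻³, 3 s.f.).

concrete, M = 2.27×10⁻³

Convert each candidate to consistent units, then evaluate M:
  concrete: E = 30.27 GPa, ρ = 2424 kg/m³
  nylon: E = 3.354 GPa, ρ = 1139 kg/m³
  nickel superalloy: E = 216.0 GPa, ρ = 8546 kg/m³
  alloy steel: E = 202.0 GPa, ρ = 7833 kg/m³
  concrete: M = 2.27×10⁻³
  alloy steel: M = 1.81×10⁻³
  nickel superalloy: M = 1.72×10⁻³
  nylon: M = 1.61×10⁻³
Highest index: concrete.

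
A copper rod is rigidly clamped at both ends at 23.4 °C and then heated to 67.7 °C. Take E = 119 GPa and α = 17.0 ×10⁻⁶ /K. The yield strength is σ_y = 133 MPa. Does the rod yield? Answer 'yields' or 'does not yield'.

does not yield

ΔT = 44.30 K. Constrained thermal stress σ = E·α·ΔT = 119.0×10³ MPa × 17.0×10⁻⁶ × 44.30 = 89.6 MPa (compressive).
Compare to σ_y = 133 MPa: σ < σ_y, so it does not yield.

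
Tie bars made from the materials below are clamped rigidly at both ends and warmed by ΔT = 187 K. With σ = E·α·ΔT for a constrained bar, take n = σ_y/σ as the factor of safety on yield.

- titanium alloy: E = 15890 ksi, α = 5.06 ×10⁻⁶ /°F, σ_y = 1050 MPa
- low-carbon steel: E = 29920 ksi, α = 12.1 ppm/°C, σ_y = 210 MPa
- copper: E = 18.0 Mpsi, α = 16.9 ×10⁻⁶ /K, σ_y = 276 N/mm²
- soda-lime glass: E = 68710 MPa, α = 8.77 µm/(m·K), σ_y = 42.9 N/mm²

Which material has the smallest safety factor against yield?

soda-lime glass

Converting E to GPa, α to ×10⁻⁶/K, σ_y to MPa, then σ and n for each:
  titanium alloy: E = 109.6, α = 9.11, σ_y = 1050 → σ = 187 MPa, n = 5.63
  low-carbon steel: E = 206.3, α = 12.1, σ_y = 210.0 → σ = 467 MPa, n = 0.450
  copper: E = 124.1, α = 16.9, σ_y = 276.0 → σ = 392 MPa, n = 0.704
  soda-lime glass: E = 68.71, α = 8.77, σ_y = 42.90 → σ = 113 MPa, n = 0.381
The minimum is soda-lime glass at n = 0.381.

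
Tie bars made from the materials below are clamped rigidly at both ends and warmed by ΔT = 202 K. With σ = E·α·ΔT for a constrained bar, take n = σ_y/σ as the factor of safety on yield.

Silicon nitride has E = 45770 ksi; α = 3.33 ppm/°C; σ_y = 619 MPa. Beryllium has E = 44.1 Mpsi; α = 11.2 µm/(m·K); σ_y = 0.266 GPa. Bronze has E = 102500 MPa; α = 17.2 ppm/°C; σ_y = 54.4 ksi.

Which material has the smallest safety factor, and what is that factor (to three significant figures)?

In consistent units (E in GPa, α in ×10⁻⁶/K, σ_y in MPa):
  silicon nitride: E = 315.6, α = 3.33, σ_y = 619.0 → σ = 212 MPa, n = 2.92
  beryllium: E = 304.1, α = 11.2, σ_y = 266.0 → σ = 688 MPa, n = 0.387
  bronze: E = 102.5, α = 17.2, σ_y = 375.1 → σ = 356 MPa, n = 1.05
Smallest n: beryllium with n = 0.387.

beryllium, n = 0.387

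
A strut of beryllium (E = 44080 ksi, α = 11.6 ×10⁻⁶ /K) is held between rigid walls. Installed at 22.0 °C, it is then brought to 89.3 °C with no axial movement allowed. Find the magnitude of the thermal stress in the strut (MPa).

237 MPa

E = 44080 ksi = 303.9 GPa.
ΔT = 67.30 K. Constrained thermal stress σ = E·α·ΔT = 303.9×10³ MPa × 11.6×10⁻⁶ × 67.30 = 237 MPa (compressive).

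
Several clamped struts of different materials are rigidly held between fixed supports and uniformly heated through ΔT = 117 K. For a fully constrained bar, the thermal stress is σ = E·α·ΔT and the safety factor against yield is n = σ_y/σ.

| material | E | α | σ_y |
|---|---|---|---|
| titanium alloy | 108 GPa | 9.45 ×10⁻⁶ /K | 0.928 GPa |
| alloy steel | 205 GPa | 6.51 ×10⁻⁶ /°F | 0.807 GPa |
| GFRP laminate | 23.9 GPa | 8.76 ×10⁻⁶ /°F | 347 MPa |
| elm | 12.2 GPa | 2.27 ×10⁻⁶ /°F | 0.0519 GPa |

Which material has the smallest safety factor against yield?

alloy steel

With everything in SI (GPa, ×10⁻⁶/K, MPa):
  titanium alloy: E = 108.0, α = 9.45, σ_y = 928.0 → σ = 119 MPa, n = 7.77
  alloy steel: E = 205.0, α = 11.7, σ_y = 807.0 → σ = 281 MPa, n = 2.87
  GFRP laminate: E = 23.90, α = 15.8, σ_y = 347.0 → σ = 44.1 MPa, n = 7.87
  elm: E = 12.20, α = 4.09, σ_y = 51.90 → σ = 5.83 MPa, n = 8.90
Alloy steel has the lowest safety factor, n = 2.87.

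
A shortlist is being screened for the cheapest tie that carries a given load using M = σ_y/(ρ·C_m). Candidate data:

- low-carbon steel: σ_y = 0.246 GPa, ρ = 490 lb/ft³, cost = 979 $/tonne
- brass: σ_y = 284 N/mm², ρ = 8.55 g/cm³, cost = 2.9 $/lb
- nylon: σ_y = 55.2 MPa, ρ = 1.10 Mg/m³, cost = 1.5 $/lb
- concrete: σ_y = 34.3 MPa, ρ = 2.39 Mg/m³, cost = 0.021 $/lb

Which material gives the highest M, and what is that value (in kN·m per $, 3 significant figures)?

concrete, M = 310 kN·m per $

In SI units:
  low-carbon steel: σ_y = 246.0 MPa, ρ = 7849 kg/m³, cost = 0.9790 $/kg
  brass: σ_y = 284.0 MPa, ρ = 8550 kg/m³, cost = 6.393 $/kg
  nylon: σ_y = 55.20 MPa, ρ = 1100 kg/m³, cost = 3.307 $/kg
  concrete: σ_y = 34.30 MPa, ρ = 2390 kg/m³, cost = 0.04630 $/kg
  concrete: M = 310 kN·m per $
  low-carbon steel: M = 32.0 kN·m per $
  nylon: M = 15.2 kN·m per $
  brass: M = 5.20 kN·m per $
Concrete ranks first.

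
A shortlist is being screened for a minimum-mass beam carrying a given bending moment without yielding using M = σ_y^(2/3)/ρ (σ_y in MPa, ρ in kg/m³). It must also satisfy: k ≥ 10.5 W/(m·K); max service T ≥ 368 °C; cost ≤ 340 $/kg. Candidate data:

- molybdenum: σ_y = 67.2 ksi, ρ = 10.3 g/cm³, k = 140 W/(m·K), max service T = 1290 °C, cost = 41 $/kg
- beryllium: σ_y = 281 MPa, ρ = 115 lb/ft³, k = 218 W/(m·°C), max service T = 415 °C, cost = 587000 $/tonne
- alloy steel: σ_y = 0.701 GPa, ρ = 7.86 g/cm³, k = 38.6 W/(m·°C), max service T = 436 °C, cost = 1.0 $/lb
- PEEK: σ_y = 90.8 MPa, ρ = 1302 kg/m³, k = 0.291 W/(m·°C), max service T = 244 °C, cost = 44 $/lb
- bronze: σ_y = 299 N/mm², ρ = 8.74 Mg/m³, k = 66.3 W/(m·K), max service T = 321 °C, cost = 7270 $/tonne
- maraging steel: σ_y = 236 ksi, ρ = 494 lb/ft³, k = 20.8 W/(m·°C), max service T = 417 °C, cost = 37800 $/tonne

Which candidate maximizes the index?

Screen on constraints: k ≥ 10.5 W/(m·K); max service T ≥ 368 °C; cost ≤ 340 $/kg. Survivors: molybdenum, alloy steel, maraging steel.
Putting every candidate on a common basis:
  molybdenum: σ_y = 463.3 MPa, ρ = 10300 kg/m³
  alloy steel: σ_y = 701.0 MPa, ρ = 7860 kg/m³
  maraging steel: σ_y = 1627 MPa, ρ = 7913 kg/m³
  maraging steel: M = 17.5×10⁻³
  alloy steel: M = 10.0×10⁻³
  molybdenum: M = 5.81×10⁻³
Maraging steel has the largest M.

maraging steel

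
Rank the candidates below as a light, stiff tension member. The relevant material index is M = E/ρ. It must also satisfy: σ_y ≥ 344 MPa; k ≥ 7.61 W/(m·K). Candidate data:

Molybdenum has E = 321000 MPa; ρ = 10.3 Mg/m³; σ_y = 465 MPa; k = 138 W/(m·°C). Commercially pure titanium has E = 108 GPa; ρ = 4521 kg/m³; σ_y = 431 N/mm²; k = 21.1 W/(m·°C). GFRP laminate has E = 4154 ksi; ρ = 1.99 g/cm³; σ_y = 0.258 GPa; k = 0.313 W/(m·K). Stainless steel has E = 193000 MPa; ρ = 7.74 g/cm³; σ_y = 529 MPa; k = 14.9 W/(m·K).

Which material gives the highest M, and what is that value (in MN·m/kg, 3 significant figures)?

Screen on constraints: σ_y ≥ 344 MPa; k ≥ 7.61 W/(m·K). Survivors: molybdenum, commercially pure titanium, stainless steel.
In SI units:
  molybdenum: E = 321.0 GPa, ρ = 10300 kg/m³
  commercially pure titanium: E = 108.0 GPa, ρ = 4521 kg/m³
  stainless steel: E = 193.0 GPa, ρ = 7740 kg/m³
  molybdenum: M = 31.2 MN·m/kg
  stainless steel: M = 24.9 MN·m/kg
  commercially pure titanium: M = 23.9 MN·m/kg
Molybdenum has the largest M.

molybdenum, M = 31.2 MN·m/kg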